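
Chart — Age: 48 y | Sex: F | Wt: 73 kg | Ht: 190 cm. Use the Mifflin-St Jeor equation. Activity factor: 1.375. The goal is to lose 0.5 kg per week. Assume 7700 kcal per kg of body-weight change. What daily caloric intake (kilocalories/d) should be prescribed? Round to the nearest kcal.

Mifflin-St Jeor (female): BMR = 10(73) + 6.25(190) − 5(48) − 161 = 730 + 1187.5 − 240 − 161 = 1516.5 kcal/day.
TEE = 1516.5 × 1.375 = 2085.1875 kcal/day.
Required daily deficit = 0.5 × 7700 ÷ 7 = 550 kcal/day.
Target intake = 2085.1875 − 550 = 1535.1875 kcal/day.

1535 kilocalories/d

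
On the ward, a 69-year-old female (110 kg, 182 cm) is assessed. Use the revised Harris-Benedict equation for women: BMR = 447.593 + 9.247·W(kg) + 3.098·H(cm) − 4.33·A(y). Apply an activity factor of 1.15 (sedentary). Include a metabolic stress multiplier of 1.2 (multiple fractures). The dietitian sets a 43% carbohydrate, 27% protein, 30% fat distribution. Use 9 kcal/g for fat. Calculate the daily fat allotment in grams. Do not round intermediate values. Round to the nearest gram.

80 g/day

Harris-Benedict: BMR = 447.593 + 9.247(110) + 3.098(182) − 4.33(69) = 1729.829 kcal/day.
TEE = 1729.829 × 1.15 = 1989.3034 kcal/day.
With stress factor 1.2: 1989.3034 × 1.2 = 2387.164 kcal/day.
Fat energy = 30% × 2387.164 = 716.1492 kcal.
Fat = 716.1492 ÷ 9 kcal/g = 79.5721 g.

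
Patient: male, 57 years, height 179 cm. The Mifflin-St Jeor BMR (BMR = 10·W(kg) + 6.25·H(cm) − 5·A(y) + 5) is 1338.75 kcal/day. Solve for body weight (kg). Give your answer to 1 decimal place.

50.0 kg

1338.75 = 10·W + 6.25(179) − 5(57) + 5
10·W = 1338.75 − 838.75 = 500, so W = 50 kg.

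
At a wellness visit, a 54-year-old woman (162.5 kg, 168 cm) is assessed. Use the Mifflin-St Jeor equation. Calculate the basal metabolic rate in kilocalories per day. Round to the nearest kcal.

Mifflin-St Jeor (female): BMR = 10(162.5) + 6.25(168) − 5(54) − 161 = 1625 + 1050 − 270 − 161 = 2244 kcal/day.

2244 kilocalories per day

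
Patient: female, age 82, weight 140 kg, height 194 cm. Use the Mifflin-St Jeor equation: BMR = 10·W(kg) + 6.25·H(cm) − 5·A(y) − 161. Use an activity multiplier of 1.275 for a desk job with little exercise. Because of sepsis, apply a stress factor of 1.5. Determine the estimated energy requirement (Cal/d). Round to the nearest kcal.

Mifflin-St Jeor (female): BMR = 10(140) + 6.25(194) − 5(82) − 161 = 1400 + 1212.5 − 410 − 161 = 2041.5 kcal/day.
TEE = BMR × activity factor = 2041.5 × 1.275 = 2602.9125 kcal/day.
Apply stress factor: 2602.9125 × 1.5 = 3904.3688 kcal/day.

3904 Cal/d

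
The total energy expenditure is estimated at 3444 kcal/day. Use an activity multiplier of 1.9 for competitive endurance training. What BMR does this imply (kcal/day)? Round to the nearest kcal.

1813 kcal/day

BMR = TEE ÷ activity factor = 3444 ÷ 1.9 = 1812.6316 kcal/day.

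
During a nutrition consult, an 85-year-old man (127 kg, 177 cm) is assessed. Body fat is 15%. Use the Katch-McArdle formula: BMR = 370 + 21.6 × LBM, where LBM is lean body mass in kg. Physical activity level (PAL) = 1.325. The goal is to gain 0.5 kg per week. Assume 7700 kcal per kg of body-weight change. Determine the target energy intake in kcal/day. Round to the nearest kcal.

LBM = 127 × (1 − 0.15) = 107.95 kg. Katch-McArdle: BMR = 370 + 21.6 × 107.95 = 2701.72 kcal/day.
TEE = 2701.72 × 1.325 = 3579.779 kcal/day.
Required daily surplus = 0.5 × 7700 ÷ 7 = 550 kcal/day.
Target intake = 3579.779 + 550 = 4129.779 kcal/day.

4130 kcal/day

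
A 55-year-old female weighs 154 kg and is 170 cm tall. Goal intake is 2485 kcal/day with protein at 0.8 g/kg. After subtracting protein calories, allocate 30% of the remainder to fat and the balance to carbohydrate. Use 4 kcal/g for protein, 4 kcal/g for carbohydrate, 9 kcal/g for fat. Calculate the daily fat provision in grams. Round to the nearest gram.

Protein = 0.8 × 154 = 123.2 g → 123.2 × 4 = 492.8 kcal.
Non-protein calories = 2485 − 492.8 = 1992.2 kcal.
Fat: 30% × 1992.2 = 597.66 kcal; carbohydrate: 1394.54 kcal.
Fat: 597.66 kcal ÷ 9 kcal/g = 66.4067 g.

66 g/day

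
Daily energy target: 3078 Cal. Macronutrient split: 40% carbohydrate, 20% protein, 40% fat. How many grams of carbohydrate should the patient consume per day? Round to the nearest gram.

308 g/day

Carbohydrate energy = 40% × 3078 = 1231.2 kcal.
At 4 kcal/g: 1231.2 ÷ 4 = 307.8 g.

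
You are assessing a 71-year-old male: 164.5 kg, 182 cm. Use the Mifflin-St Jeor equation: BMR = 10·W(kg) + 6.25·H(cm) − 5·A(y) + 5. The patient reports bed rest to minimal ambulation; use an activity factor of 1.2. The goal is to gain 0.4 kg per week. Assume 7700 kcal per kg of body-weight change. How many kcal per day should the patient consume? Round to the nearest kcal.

3359 kcal per day

Mifflin-St Jeor (male): BMR = 10(164.5) + 6.25(182) − 5(71) + 5 = 1645 + 1137.5 − 355 + 5 = 2432.5 kcal/day.
TEE = 2432.5 × 1.2 = 2919 kcal/day.
Required daily surplus = 0.4 × 7700 ÷ 7 = 440 kcal/day.
Target intake = 2919 + 440 = 3359 kcal/day.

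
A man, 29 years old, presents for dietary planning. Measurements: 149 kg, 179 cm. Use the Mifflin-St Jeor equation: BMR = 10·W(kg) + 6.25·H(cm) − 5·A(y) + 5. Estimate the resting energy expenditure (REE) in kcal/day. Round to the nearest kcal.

Mifflin-St Jeor (male): BMR = 10(149) + 6.25(179) − 5(29) + 5 = 1490 + 1118.75 − 145 + 5 = 2468.75 kcal/day.

2469 kcal/day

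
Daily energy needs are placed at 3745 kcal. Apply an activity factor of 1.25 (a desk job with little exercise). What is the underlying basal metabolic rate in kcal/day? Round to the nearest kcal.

BMR = TEE ÷ activity factor = 3745 ÷ 1.25 = 2996 kcal/day.

2996 kcal/day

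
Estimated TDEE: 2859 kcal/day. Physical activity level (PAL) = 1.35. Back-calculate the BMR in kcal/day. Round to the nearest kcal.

2118 kcal/day

BMR = TEE ÷ activity factor = 2859 ÷ 1.35 = 2117.7778 kcal/day.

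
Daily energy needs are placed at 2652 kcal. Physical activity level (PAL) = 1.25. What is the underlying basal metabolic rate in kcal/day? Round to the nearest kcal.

2122 kcal/day

BMR = TEE ÷ activity factor = 2652 ÷ 1.25 = 2121.6 kcal/day.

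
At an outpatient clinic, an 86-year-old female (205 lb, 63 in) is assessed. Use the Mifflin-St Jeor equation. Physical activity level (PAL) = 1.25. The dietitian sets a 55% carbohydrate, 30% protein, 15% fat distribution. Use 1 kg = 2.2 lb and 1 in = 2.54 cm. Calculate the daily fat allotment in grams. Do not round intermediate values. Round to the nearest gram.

Convert to metric: weight = 205 ÷ 2.2 = 93.1818 kg; height = 63 × 2.54 = 160.02 cm.
Mifflin-St Jeor (female): BMR = 10(93.1818) + 6.25(160.02) − 5(86) − 161 = 931.8182 + 1000.125 − 430 − 161 = 1340.9432 kcal/day.
TEE = 1340.9432 × 1.25 = 1676.179 kcal/day.
Fat energy = 15% × 1676.179 = 251.4268 kcal.
Fat = 251.4268 ÷ 9 kcal/g = 27.9363 g.

28 g/day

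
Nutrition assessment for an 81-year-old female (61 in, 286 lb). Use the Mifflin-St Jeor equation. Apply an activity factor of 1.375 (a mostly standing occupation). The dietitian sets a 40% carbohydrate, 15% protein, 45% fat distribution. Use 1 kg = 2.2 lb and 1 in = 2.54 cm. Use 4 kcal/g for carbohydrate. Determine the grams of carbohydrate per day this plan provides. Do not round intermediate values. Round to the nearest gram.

234 g/day

Convert to metric: weight = 286 ÷ 2.2 = 130 kg; height = 61 × 2.54 = 154.94 cm.
Mifflin-St Jeor (female): BMR = 10(130) + 6.25(154.94) − 5(81) − 161 = 1300 + 968.375 − 405 − 161 = 1702.375 kcal/day.
TEE = 1702.375 × 1.375 = 2340.7656 kcal/day.
Carbohydrate energy = 40% × 2340.7656 = 936.3063 kcal.
Carbohydrate = 936.3063 ÷ 4 kcal/g = 234.0766 g.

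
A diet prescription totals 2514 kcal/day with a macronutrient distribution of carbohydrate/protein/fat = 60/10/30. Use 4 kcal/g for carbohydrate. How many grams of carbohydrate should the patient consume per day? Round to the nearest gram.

377 g/day

Carbohydrate energy = 60% × 2514 = 1508.4 kcal.
At 4 kcal/g: 1508.4 ÷ 4 = 377.1 g.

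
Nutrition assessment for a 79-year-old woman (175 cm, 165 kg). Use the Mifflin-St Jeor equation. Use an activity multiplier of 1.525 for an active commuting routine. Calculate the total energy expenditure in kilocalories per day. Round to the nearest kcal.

Mifflin-St Jeor (female): BMR = 10(165) + 6.25(175) − 5(79) − 161 = 1650 + 1093.75 − 395 − 161 = 2187.75 kcal/day.
TEE = BMR × activity factor = 2187.75 × 1.525 = 3336.3188 kcal/day.

3336 kilocalories per day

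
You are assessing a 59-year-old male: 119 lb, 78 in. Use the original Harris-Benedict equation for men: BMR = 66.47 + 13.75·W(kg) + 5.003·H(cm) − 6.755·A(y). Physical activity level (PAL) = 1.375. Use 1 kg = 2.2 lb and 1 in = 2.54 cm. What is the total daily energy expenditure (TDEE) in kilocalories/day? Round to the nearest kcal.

Convert to metric: weight = 119 ÷ 2.2 = 54.0909 kg; height = 78 × 2.54 = 198.12 cm.
Harris-Benedict: BMR = 66.47 + 13.75(54.0909) + 5.003(198.12) − 6.755(59) = 1402.8694 kcal/day.
TEE = BMR × activity factor = 1402.8694 × 1.375 = 1928.9454 kcal/day.

1929 kilocalories/day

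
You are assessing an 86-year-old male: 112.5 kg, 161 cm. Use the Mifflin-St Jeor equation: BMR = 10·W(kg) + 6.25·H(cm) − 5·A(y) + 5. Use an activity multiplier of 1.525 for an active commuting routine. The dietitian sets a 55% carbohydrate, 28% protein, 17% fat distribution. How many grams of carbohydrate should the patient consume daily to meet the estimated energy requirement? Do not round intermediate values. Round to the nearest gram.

Mifflin-St Jeor (male): BMR = 10(112.5) + 6.25(161) − 5(86) + 5 = 1125 + 1006.25 − 430 + 5 = 1706.25 kcal/day.
TEE = 1706.25 × 1.525 = 2602.0313 kcal/day.
Carbohydrate energy = 55% × 2602.0313 = 1431.1172 kcal.
Carbohydrate = 1431.1172 ÷ 4 kcal/g = 357.7793 g.

358 g/day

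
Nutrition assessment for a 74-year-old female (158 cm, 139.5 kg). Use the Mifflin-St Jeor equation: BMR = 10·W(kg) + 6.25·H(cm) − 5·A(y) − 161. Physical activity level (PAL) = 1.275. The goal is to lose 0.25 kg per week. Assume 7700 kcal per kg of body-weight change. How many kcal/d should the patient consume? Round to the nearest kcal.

Mifflin-St Jeor (female): BMR = 10(139.5) + 6.25(158) − 5(74) − 161 = 1395 + 987.5 − 370 − 161 = 1851.5 kcal/day.
TEE = 1851.5 × 1.275 = 2360.6625 kcal/day.
Required daily deficit = 0.25 × 7700 ÷ 7 = 275 kcal/day.
Target intake = 2360.6625 − 275 = 2085.6625 kcal/day.

2086 kcal/d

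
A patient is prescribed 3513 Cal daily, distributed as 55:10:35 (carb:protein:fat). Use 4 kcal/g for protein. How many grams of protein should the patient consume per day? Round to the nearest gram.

88 g/day

Protein energy = 10% × 3513 = 351.3 kcal.
At 4 kcal/g: 351.3 ÷ 4 = 87.825 g.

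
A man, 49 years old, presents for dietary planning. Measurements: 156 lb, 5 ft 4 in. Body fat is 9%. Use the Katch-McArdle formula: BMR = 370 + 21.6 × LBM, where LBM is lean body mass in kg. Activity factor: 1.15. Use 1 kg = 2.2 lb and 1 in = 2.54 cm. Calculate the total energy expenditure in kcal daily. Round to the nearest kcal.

2028 kcal daily

Convert to metric: weight = 156 ÷ 2.2 = 70.9091 kg; height = (5×12 + 4) × 2.54 = 64 × 2.54 = 162.56 cm.
LBM = 70.9091 × (1 − 0.09) = 64.5273 kg. Katch-McArdle: BMR = 370 + 21.6 × 64.5273 = 1763.7891 kcal/day.
TEE = BMR × activity factor = 1763.7891 × 1.15 = 2028.3575 kcal/day.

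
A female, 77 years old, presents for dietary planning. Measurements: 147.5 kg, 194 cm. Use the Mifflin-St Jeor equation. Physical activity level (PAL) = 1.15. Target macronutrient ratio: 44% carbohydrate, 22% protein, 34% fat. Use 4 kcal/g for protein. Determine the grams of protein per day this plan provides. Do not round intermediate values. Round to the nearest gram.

135 g/day

Mifflin-St Jeor (female): BMR = 10(147.5) + 6.25(194) − 5(77) − 161 = 1475 + 1212.5 − 385 − 161 = 2141.5 kcal/day.
TEE = 2141.5 × 1.15 = 2462.725 kcal/day.
Protein energy = 22% × 2462.725 = 541.7995 kcal.
Protein = 541.7995 ÷ 4 kcal/g = 135.4499 g.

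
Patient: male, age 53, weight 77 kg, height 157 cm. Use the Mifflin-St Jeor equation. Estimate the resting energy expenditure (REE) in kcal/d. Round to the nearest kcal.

Mifflin-St Jeor (male): BMR = 10(77) + 6.25(157) − 5(53) + 5 = 770 + 981.25 − 265 + 5 = 1491.25 kcal/day.

1491 kcal/d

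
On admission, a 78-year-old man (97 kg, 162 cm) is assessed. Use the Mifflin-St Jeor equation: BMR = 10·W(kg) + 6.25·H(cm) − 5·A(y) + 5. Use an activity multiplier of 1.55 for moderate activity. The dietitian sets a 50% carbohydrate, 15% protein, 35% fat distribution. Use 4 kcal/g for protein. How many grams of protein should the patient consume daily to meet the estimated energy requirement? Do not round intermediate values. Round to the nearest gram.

Mifflin-St Jeor (male): BMR = 10(97) + 6.25(162) − 5(78) + 5 = 970 + 1012.5 − 390 + 5 = 1597.5 kcal/day.
TEE = 1597.5 × 1.55 = 2476.125 kcal/day.
Protein energy = 15% × 2476.125 = 371.4188 kcal.
Protein = 371.4188 ÷ 4 kcal/g = 92.8547 g.

93 g/day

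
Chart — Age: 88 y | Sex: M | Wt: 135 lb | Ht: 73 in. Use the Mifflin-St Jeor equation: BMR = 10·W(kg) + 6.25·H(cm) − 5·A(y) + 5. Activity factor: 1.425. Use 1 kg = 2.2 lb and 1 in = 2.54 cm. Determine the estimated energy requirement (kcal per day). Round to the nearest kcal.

1906 kcal per day

Convert to metric: weight = 135 ÷ 2.2 = 61.3636 kg; height = 73 × 2.54 = 185.42 cm.
Mifflin-St Jeor (male): BMR = 10(61.3636) + 6.25(185.42) − 5(88) + 5 = 613.6364 + 1158.875 − 440 + 5 = 1337.5114 kcal/day.
TEE = BMR × activity factor = 1337.5114 × 1.425 = 1905.9537 kcal/day.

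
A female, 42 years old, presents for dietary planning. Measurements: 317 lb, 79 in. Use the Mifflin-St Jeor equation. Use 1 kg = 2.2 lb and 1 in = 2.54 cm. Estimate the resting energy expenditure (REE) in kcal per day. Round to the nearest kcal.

Convert to metric: weight = 317 ÷ 2.2 = 144.0909 kg; height = 79 × 2.54 = 200.66 cm.
Mifflin-St Jeor (female): BMR = 10(144.0909) + 6.25(200.66) − 5(42) − 161 = 1440.9091 + 1254.125 − 210 − 161 = 2324.0341 kcal/day.

2324 kcal per day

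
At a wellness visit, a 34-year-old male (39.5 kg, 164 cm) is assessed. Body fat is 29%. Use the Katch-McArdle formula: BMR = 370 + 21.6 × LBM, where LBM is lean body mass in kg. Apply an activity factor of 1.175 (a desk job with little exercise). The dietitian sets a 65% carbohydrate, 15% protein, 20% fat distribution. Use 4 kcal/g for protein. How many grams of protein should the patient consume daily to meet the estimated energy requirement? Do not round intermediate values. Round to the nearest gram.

LBM = 39.5 × (1 − 0.29) = 28.045 kg. Katch-McArdle: BMR = 370 + 21.6 × 28.045 = 975.772 kcal/day.
TEE = 975.772 × 1.175 = 1146.5321 kcal/day.
Protein energy = 15% × 1146.5321 = 171.9798 kcal.
Protein = 171.9798 ÷ 4 kcal/g = 42.995 g.

43 g/day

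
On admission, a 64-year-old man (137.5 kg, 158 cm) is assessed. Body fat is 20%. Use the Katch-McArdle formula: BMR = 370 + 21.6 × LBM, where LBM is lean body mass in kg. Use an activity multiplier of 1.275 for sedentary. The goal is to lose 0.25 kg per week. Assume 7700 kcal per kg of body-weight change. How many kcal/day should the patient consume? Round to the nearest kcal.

3226 kcal/day

LBM = 137.5 × (1 − 0.2) = 110 kg. Katch-McArdle: BMR = 370 + 21.6 × 110 = 2746 kcal/day.
TEE = 2746 × 1.275 = 3501.15 kcal/day.
Required daily deficit = 0.25 × 7700 ÷ 7 = 275 kcal/day.
Target intake = 3501.15 − 275 = 3226.15 kcal/day.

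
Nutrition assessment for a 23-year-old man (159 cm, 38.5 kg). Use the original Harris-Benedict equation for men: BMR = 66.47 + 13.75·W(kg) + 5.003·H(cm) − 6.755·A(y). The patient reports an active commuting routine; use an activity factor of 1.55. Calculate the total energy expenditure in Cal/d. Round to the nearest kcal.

1916 Cal/d

Harris-Benedict: BMR = 66.47 + 13.75(38.5) + 5.003(159) − 6.755(23) = 1235.957 kcal/day.
TEE = BMR × activity factor = 1235.957 × 1.55 = 1915.7334 kcal/day.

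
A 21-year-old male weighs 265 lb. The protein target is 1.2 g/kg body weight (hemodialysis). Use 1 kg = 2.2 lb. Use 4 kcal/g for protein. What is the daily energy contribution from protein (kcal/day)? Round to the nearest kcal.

Weight in kg = 265 ÷ 2.2 = 120.4545 kg.
Protein = 1.2 g/kg × 120.4545 kg = 144.5455 g/day.
Protein energy = 144.5455 g × 4 kcal/g = 578.1818 kcal/day.

578 kcal/day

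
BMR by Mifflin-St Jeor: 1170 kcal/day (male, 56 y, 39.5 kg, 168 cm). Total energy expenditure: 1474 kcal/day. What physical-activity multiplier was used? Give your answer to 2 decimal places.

Activity factor = TEE ÷ BMR = 1474 ÷ 1170 = 1.26.

1.26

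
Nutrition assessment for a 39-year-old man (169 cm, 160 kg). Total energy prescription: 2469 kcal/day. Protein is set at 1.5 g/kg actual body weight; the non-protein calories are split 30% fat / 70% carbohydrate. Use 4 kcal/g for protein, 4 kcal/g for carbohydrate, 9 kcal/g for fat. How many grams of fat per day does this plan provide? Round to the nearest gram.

Protein = 1.5 × 160 = 240 g → 240 × 4 = 960 kcal.
Non-protein calories = 2469 − 960 = 1509 kcal.
Fat: 30% × 1509 = 452.7 kcal; carbohydrate: 1056.3 kcal.
Fat: 452.7 kcal ÷ 9 kcal/g = 50.3 g.

50 g/day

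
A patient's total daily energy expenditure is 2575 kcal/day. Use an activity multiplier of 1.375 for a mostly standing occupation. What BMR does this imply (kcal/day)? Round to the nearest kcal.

1873 kcal/day

BMR = TEE ÷ activity factor = 2575 ÷ 1.375 = 1872.7273 kcal/day.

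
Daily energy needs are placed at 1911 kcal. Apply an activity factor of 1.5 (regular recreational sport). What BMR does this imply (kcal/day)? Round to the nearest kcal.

1274 kcal/day

BMR = TEE ÷ activity factor = 1911 ÷ 1.5 = 1274 kcal/day.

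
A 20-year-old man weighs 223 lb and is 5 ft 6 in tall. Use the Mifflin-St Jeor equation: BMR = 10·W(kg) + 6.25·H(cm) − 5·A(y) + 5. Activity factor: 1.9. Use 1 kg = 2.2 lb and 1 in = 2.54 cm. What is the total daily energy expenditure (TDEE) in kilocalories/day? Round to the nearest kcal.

Convert to metric: weight = 223 ÷ 2.2 = 101.3636 kg; height = (5×12 + 6) × 2.54 = 66 × 2.54 = 167.64 cm.
Mifflin-St Jeor (male): BMR = 10(101.3636) + 6.25(167.64) − 5(20) + 5 = 1013.6364 + 1047.75 − 100 + 5 = 1966.3864 kcal/day.
TEE = BMR × activity factor = 1966.3864 × 1.9 = 3736.1341 kcal/day.

3736 kilocalories/day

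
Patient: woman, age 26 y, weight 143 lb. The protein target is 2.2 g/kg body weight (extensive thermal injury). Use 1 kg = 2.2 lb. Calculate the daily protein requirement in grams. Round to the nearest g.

143 g/day

Weight in kg = 143 ÷ 2.2 = 65 kg.
Protein = 2.2 g/kg × 65 kg = 143 g/day.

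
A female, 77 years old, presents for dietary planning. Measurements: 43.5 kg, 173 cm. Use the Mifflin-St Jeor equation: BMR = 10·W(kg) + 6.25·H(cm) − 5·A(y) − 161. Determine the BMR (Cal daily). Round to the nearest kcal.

Mifflin-St Jeor (female): BMR = 10(43.5) + 6.25(173) − 5(77) − 161 = 435 + 1081.25 − 385 − 161 = 970.25 kcal/day.

970 Cal daily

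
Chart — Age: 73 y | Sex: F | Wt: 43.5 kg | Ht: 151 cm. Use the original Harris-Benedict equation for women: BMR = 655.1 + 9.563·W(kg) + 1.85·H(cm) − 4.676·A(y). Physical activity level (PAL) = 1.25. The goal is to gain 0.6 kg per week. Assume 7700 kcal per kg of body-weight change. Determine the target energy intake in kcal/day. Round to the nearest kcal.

1921 kcal/day

Harris-Benedict: BMR = 655.1 + 9.563(43.5) + 1.85(151) − 4.676(73) = 1009.0925 kcal/day.
TEE = 1009.0925 × 1.25 = 1261.3656 kcal/day.
Required daily surplus = 0.6 × 7700 ÷ 7 = 660 kcal/day.
Target intake = 1261.3656 + 660 = 1921.3656 kcal/day.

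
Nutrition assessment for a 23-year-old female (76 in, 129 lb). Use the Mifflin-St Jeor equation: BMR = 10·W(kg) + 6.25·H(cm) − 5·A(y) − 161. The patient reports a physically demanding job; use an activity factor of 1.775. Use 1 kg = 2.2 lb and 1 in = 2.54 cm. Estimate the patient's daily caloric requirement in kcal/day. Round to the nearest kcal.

Convert to metric: weight = 129 ÷ 2.2 = 58.6364 kg; height = 76 × 2.54 = 193.04 cm.
Mifflin-St Jeor (female): BMR = 10(58.6364) + 6.25(193.04) − 5(23) − 161 = 586.3636 + 1206.5 − 115 − 161 = 1516.8636 kcal/day.
TEE = BMR × activity factor = 1516.8636 × 1.775 = 2692.433 kcal/day.

2692 kcal/day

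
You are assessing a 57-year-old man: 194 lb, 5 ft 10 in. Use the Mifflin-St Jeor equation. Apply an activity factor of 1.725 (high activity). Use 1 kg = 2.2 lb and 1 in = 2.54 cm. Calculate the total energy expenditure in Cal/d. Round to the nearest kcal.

2955 Cal/d

Convert to metric: weight = 194 ÷ 2.2 = 88.1818 kg; height = (5×12 + 10) × 2.54 = 70 × 2.54 = 177.8 cm.
Mifflin-St Jeor (male): BMR = 10(88.1818) + 6.25(177.8) − 5(57) + 5 = 881.8182 + 1111.25 − 285 + 5 = 1713.0682 kcal/day.
TEE = BMR × activity factor = 1713.0682 × 1.725 = 2955.0426 kcal/day.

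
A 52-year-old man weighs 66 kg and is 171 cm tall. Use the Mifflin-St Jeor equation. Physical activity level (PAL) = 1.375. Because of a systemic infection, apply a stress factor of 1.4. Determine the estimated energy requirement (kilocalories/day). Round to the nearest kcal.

Mifflin-St Jeor (male): BMR = 10(66) + 6.25(171) − 5(52) + 5 = 660 + 1068.75 − 260 + 5 = 1473.75 kcal/day.
TEE = BMR × activity factor = 1473.75 × 1.375 = 2026.4063 kcal/day.
Apply stress factor: 2026.4063 × 1.4 = 2836.9688 kcal/day.

2837 kilocalories/day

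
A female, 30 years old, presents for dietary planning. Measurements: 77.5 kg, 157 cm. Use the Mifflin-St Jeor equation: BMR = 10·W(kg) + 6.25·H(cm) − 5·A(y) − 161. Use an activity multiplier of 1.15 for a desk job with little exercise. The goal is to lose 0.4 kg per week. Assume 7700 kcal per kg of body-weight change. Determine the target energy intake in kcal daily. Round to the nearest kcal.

1222 kcal daily

Mifflin-St Jeor (female): BMR = 10(77.5) + 6.25(157) − 5(30) − 161 = 775 + 981.25 − 150 − 161 = 1445.25 kcal/day.
TEE = 1445.25 × 1.15 = 1662.0375 kcal/day.
Required daily deficit = 0.4 × 7700 ÷ 7 = 440 kcal/day.
Target intake = 1662.0375 − 440 = 1222.0375 kcal/day.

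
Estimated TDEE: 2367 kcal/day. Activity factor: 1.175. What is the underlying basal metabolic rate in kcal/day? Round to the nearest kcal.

BMR = TEE ÷ activity factor = 2367 ÷ 1.175 = 2014.4681 kcal/day.

2014 kcal/day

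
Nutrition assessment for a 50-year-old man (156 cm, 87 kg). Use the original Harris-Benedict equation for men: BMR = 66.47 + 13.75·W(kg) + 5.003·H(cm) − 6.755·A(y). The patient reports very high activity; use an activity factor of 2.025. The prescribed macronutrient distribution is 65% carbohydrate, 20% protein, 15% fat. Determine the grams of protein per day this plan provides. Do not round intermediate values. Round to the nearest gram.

173 g/day

Harris-Benedict: BMR = 66.47 + 13.75(87) + 5.003(156) − 6.755(50) = 1705.438 kcal/day.
TEE = 1705.438 × 2.025 = 3453.512 kcal/day.
Protein energy = 20% × 3453.512 = 690.7024 kcal.
Protein = 690.7024 ÷ 4 kcal/g = 172.6756 g.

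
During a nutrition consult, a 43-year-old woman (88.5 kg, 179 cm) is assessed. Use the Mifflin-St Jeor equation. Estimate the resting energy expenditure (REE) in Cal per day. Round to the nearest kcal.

1628 Cal per day

Mifflin-St Jeor (female): BMR = 10(88.5) + 6.25(179) − 5(43) − 161 = 885 + 1118.75 − 215 − 161 = 1627.75 kcal/day.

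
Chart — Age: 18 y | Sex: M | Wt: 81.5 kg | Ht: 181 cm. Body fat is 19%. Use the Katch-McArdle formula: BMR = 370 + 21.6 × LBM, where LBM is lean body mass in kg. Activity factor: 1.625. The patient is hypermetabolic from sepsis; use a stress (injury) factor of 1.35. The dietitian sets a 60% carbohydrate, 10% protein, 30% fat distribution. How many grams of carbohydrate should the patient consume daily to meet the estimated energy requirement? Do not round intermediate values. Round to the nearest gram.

LBM = 81.5 × (1 − 0.19) = 66.015 kg. Katch-McArdle: BMR = 370 + 21.6 × 66.015 = 1795.924 kcal/day.
TEE = 1795.924 × 1.625 = 2918.3765 kcal/day.
With stress factor 1.35: 2918.3765 × 1.35 = 3939.8083 kcal/day.
Carbohydrate energy = 60% × 3939.8083 = 2363.885 kcal.
Carbohydrate = 2363.885 ÷ 4 kcal/g = 590.9712 g.

591 g/day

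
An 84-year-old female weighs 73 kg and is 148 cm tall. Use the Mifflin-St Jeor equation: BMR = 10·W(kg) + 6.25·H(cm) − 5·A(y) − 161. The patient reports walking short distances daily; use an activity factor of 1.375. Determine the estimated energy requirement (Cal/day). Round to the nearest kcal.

1477 Cal/day

Mifflin-St Jeor (female): BMR = 10(73) + 6.25(148) − 5(84) − 161 = 730 + 925 − 420 − 161 = 1074 kcal/day.
TEE = BMR × activity factor = 1074 × 1.375 = 1476.75 kcal/day.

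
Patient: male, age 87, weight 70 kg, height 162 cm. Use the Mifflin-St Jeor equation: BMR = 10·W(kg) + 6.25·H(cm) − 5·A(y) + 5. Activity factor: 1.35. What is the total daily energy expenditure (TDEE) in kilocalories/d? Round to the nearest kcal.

1731 kilocalories/d

Mifflin-St Jeor (male): BMR = 10(70) + 6.25(162) − 5(87) + 5 = 700 + 1012.5 − 435 + 5 = 1282.5 kcal/day.
TEE = BMR × activity factor = 1282.5 × 1.35 = 1731.375 kcal/day.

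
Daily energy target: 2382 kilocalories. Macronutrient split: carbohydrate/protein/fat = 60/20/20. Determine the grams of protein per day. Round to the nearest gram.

Protein energy = 20% × 2382 = 476.4 kcal.
At 4 kcal/g: 476.4 ÷ 4 = 119.1 g.

119 g/day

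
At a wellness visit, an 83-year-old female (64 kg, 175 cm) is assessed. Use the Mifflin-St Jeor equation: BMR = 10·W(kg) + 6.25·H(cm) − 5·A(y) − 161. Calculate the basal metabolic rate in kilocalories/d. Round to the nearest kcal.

Mifflin-St Jeor (female): BMR = 10(64) + 6.25(175) − 5(83) − 161 = 640 + 1093.75 − 415 − 161 = 1157.75 kcal/day.

1158 kilocalories/d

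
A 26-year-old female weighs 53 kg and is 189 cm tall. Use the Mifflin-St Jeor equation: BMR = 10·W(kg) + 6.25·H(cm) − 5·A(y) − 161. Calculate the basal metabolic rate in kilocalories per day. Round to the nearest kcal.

1420 kilocalories per day

Mifflin-St Jeor (female): BMR = 10(53) + 6.25(189) − 5(26) − 161 = 530 + 1181.25 − 130 − 161 = 1420.25 kcal/day.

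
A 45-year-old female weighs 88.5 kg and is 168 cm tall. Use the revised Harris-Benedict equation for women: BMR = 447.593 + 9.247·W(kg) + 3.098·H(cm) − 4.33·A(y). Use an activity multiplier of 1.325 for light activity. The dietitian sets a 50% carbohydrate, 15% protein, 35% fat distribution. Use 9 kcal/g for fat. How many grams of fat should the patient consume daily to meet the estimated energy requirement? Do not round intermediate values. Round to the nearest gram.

Harris-Benedict: BMR = 447.593 + 9.247(88.5) + 3.098(168) − 4.33(45) = 1591.5665 kcal/day.
TEE = 1591.5665 × 1.325 = 2108.8256 kcal/day.
Fat energy = 35% × 2108.8256 = 738.089 kcal.
Fat = 738.089 ÷ 9 kcal/g = 82.0099 g.

82 g/day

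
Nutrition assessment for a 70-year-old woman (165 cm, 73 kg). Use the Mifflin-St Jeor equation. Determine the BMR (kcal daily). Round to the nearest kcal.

Mifflin-St Jeor (female): BMR = 10(73) + 6.25(165) − 5(70) − 161 = 730 + 1031.25 − 350 − 161 = 1250.25 kcal/day.

1250 kcal daily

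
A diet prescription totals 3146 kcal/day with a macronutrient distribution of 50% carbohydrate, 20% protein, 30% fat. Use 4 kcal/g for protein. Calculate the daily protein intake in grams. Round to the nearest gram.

Protein energy = 20% × 3146 = 629.2 kcal.
At 4 kcal/g: 629.2 ÷ 4 = 157.3 g.

157 g/day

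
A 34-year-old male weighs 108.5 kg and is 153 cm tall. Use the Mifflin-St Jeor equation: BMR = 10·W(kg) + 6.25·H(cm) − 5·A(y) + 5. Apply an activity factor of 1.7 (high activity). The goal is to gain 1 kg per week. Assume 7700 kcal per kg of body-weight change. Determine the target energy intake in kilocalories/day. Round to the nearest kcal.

Mifflin-St Jeor (male): BMR = 10(108.5) + 6.25(153) − 5(34) + 5 = 1085 + 956.25 − 170 + 5 = 1876.25 kcal/day.
TEE = 1876.25 × 1.7 = 3189.625 kcal/day.
Required daily surplus = 1 × 7700 ÷ 7 = 1100 kcal/day.
Target intake = 3189.625 + 1100 = 4289.625 kcal/day.

4290 kilocalories/day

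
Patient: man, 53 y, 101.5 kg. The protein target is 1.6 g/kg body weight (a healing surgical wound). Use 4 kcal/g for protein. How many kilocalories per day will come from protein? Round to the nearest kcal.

650 kcal/day

Protein = 1.6 g/kg × 101.5 kg = 162.4 g/day.
Protein energy = 162.4 g × 4 kcal/g = 649.6 kcal/day.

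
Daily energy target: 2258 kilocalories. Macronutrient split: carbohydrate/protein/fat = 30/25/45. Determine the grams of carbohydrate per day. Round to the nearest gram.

169 g/day

Carbohydrate energy = 30% × 2258 = 677.4 kcal.
At 4 kcal/g: 677.4 ÷ 4 = 169.35 g.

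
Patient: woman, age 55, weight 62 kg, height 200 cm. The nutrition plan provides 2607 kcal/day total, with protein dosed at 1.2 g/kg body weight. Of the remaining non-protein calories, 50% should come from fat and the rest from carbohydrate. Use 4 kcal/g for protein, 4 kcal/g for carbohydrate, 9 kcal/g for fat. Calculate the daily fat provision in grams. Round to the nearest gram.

Protein = 1.2 × 62 = 74.4 g → 74.4 × 4 = 297.6 kcal.
Non-protein calories = 2607 − 297.6 = 2309.4 kcal.
Fat: 50% × 2309.4 = 1154.7 kcal; carbohydrate: 1154.7 kcal.
Fat: 1154.7 kcal ÷ 9 kcal/g = 128.3 g.

128 g/day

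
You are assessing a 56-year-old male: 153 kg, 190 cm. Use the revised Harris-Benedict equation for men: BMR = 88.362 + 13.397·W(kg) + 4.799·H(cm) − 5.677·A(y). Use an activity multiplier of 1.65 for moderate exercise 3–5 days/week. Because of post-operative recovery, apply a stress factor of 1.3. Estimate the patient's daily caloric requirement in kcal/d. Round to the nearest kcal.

Harris-Benedict: BMR = 88.362 + 13.397(153) + 4.799(190) − 5.677(56) = 2732.001 kcal/day.
TEE = BMR × activity factor = 2732.001 × 1.65 = 4507.8017 kcal/day.
Apply stress factor: 4507.8017 × 1.3 = 5860.1421 kcal/day.

5860 kcal/d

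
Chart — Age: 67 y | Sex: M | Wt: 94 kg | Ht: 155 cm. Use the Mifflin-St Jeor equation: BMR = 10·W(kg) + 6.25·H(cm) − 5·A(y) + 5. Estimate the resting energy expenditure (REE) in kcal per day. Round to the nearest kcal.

1579 kcal per day

Mifflin-St Jeor (male): BMR = 10(94) + 6.25(155) − 5(67) + 5 = 940 + 968.75 − 335 + 5 = 1578.75 kcal/day.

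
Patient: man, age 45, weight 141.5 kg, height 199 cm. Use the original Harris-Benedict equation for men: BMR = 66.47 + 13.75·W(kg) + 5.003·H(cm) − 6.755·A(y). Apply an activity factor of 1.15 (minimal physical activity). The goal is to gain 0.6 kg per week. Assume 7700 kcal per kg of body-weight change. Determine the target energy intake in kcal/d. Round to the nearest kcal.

3769 kcal/d

Harris-Benedict: BMR = 66.47 + 13.75(141.5) + 5.003(199) − 6.755(45) = 2703.717 kcal/day.
TEE = 2703.717 × 1.15 = 3109.2746 kcal/day.
Required daily surplus = 0.6 × 7700 ÷ 7 = 660 kcal/day.
Target intake = 3109.2746 + 660 = 3769.2746 kcal/day.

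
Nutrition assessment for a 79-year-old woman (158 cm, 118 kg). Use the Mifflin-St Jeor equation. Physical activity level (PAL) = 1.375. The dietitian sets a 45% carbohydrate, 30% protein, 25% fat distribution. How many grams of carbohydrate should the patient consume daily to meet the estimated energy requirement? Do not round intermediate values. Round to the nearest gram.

249 g/day

Mifflin-St Jeor (female): BMR = 10(118) + 6.25(158) − 5(79) − 161 = 1180 + 987.5 − 395 − 161 = 1611.5 kcal/day.
TEE = 1611.5 × 1.375 = 2215.8125 kcal/day.
Carbohydrate energy = 45% × 2215.8125 = 997.1156 kcal.
Carbohydrate = 997.1156 ÷ 4 kcal/g = 249.2789 g.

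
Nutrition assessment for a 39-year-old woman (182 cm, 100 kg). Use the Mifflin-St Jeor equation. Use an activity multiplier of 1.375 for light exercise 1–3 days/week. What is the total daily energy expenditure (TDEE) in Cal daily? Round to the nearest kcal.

2450 Cal daily

Mifflin-St Jeor (female): BMR = 10(100) + 6.25(182) − 5(39) − 161 = 1000 + 1137.5 − 195 − 161 = 1781.5 kcal/day.
TEE = BMR × activity factor = 1781.5 × 1.375 = 2449.5625 kcal/day.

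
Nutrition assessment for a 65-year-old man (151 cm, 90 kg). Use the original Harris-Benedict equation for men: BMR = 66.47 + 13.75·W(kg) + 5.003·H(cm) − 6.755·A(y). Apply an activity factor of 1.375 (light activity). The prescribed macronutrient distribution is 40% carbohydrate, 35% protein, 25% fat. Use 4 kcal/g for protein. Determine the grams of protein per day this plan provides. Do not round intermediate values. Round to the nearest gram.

Harris-Benedict: BMR = 66.47 + 13.75(90) + 5.003(151) − 6.755(65) = 1620.348 kcal/day.
TEE = 1620.348 × 1.375 = 2227.9785 kcal/day.
Protein energy = 35% × 2227.9785 = 779.7925 kcal.
Protein = 779.7925 ÷ 4 kcal/g = 194.9481 g.

195 g/day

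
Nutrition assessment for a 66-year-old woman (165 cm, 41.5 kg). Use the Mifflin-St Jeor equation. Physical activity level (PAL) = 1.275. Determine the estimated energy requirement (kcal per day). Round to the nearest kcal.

Mifflin-St Jeor (female): BMR = 10(41.5) + 6.25(165) − 5(66) − 161 = 415 + 1031.25 − 330 − 161 = 955.25 kcal/day.
TEE = BMR × activity factor = 955.25 × 1.275 = 1217.9438 kcal/day.

1218 kcal per day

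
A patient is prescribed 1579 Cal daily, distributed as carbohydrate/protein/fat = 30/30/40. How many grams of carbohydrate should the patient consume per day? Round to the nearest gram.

Carbohydrate energy = 30% × 1579 = 473.7 kcal.
At 4 kcal/g: 473.7 ÷ 4 = 118.425 g.

118 g/day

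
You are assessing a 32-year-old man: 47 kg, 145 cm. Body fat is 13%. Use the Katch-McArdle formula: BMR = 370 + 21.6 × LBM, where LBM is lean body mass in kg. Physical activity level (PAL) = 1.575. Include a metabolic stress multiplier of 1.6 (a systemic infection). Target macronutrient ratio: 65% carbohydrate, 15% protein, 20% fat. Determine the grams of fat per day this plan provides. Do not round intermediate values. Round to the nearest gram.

70 g/day

LBM = 47 × (1 − 0.13) = 40.89 kg. Katch-McArdle: BMR = 370 + 21.6 × 40.89 = 1253.224 kcal/day.
TEE = 1253.224 × 1.575 = 1973.8278 kcal/day.
With stress factor 1.6: 1973.8278 × 1.6 = 3158.1245 kcal/day.
Fat energy = 20% × 3158.1245 = 631.6249 kcal.
Fat = 631.6249 ÷ 9 kcal/g = 70.1805 g.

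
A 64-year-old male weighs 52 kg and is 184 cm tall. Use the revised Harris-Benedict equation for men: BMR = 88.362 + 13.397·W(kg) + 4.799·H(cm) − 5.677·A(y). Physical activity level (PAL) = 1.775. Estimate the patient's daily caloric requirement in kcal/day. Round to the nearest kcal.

Harris-Benedict: BMR = 88.362 + 13.397(52) + 4.799(184) − 5.677(64) = 1304.694 kcal/day.
TEE = BMR × activity factor = 1304.694 × 1.775 = 2315.8319 kcal/day.

2316 kcal/day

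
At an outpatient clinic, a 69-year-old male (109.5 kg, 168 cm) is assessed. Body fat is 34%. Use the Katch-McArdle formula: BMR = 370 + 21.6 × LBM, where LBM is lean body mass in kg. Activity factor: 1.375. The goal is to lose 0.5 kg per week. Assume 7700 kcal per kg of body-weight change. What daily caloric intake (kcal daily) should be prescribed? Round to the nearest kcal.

LBM = 109.5 × (1 − 0.34) = 72.27 kg. Katch-McArdle: BMR = 370 + 21.6 × 72.27 = 1931.032 kcal/day.
TEE = 1931.032 × 1.375 = 2655.169 kcal/day.
Required daily deficit = 0.5 × 7700 ÷ 7 = 550 kcal/day.
Target intake = 2655.169 − 550 = 2105.169 kcal/day.

2105 kcal daily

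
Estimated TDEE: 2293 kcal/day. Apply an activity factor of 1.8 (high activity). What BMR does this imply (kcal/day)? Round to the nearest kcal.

BMR = TEE ÷ activity factor = 2293 ÷ 1.8 = 1273.8889 kcal/day.

1274 kcal/day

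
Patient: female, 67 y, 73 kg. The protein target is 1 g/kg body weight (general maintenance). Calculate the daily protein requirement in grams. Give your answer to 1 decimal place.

73.0 g/day

Protein = 1 g/kg × 73 kg = 73 g/day.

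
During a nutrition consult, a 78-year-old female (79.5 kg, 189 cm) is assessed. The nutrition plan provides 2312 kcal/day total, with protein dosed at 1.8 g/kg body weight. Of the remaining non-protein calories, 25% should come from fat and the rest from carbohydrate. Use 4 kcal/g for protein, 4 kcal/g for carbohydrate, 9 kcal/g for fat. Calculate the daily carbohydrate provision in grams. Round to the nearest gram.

326 g/day

Protein = 1.8 × 79.5 = 143.1 g → 143.1 × 4 = 572.4 kcal.
Non-protein calories = 2312 − 572.4 = 1739.6 kcal.
Fat: 25% × 1739.6 = 434.9 kcal; carbohydrate: 1304.7 kcal.
Carbohydrate: 1304.7 kcal ÷ 4 kcal/g = 326.175 g.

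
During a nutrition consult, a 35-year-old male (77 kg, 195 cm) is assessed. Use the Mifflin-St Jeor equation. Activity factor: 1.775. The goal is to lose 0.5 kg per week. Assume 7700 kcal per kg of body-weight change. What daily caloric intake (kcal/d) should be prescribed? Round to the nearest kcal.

2678 kcal/d

Mifflin-St Jeor (male): BMR = 10(77) + 6.25(195) − 5(35) + 5 = 770 + 1218.75 − 175 + 5 = 1818.75 kcal/day.
TEE = 1818.75 × 1.775 = 3228.2813 kcal/day.
Required daily deficit = 0.5 × 7700 ÷ 7 = 550 kcal/day.
Target intake = 3228.2813 − 550 = 2678.2813 kcal/day.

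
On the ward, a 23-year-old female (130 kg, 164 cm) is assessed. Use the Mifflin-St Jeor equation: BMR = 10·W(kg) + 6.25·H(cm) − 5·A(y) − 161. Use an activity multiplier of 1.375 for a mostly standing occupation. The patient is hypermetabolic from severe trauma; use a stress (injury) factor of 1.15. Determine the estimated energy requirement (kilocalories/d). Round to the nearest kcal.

3240 kilocalories/d

Mifflin-St Jeor (female): BMR = 10(130) + 6.25(164) − 5(23) − 161 = 1300 + 1025 − 115 − 161 = 2049 kcal/day.
TEE = BMR × activity factor = 2049 × 1.375 = 2817.375 kcal/day.
Apply stress factor: 2817.375 × 1.15 = 3239.9813 kcal/day.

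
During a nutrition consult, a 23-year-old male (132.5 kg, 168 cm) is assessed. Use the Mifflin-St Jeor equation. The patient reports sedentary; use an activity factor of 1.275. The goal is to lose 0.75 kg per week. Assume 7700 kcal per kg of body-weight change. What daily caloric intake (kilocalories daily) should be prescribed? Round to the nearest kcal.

2063 kilocalories daily

Mifflin-St Jeor (male): BMR = 10(132.5) + 6.25(168) − 5(23) + 5 = 1325 + 1050 − 115 + 5 = 2265 kcal/day.
TEE = 2265 × 1.275 = 2887.875 kcal/day.
Required daily deficit = 0.75 × 7700 ÷ 7 = 825 kcal/day.
Target intake = 2887.875 − 825 = 2062.875 kcal/day.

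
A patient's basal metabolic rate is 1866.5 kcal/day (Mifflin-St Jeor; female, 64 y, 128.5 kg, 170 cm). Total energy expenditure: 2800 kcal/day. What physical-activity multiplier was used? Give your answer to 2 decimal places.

1.50

Activity factor = TEE ÷ BMR = 2800 ÷ 1866.5 = 1.5.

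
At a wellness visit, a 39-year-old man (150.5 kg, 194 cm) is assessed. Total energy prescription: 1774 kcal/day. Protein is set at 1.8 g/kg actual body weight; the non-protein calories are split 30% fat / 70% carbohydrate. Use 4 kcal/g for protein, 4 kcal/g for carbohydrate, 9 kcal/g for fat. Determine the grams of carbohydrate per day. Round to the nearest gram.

Protein = 1.8 × 150.5 = 270.9 g → 270.9 × 4 = 1083.6 kcal.
Non-protein calories = 1774 − 1083.6 = 690.4 kcal.
Fat: 30% × 690.4 = 207.12 kcal; carbohydrate: 483.28 kcal.
Carbohydrate: 483.28 kcal ÷ 4 kcal/g = 120.82 g.

121 g/day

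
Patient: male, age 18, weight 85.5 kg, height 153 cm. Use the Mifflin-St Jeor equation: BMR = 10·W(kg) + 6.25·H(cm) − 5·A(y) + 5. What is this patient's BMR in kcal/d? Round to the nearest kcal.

Mifflin-St Jeor (male): BMR = 10(85.5) + 6.25(153) − 5(18) + 5 = 855 + 956.25 − 90 + 5 = 1726.25 kcal/day.

1726 kcal/d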